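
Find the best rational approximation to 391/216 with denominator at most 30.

38/21

Expand x = 391/216 as a continued fraction with the Euclidean algorithm:
  391 = 1*216 + 175, so a_0 = 1.
  216 = 1*175 + 41, so a_1 = 1.
  175 = 4*41 + 11, so a_2 = 4.
  41 = 3*11 + 8, so a_3 = 3.
  11 = 1*8 + 3, so a_4 = 1.
  8 = 2*3 + 2, so a_5 = 2.
  3 = 1*2 + 1, so a_6 = 1.
  2 = 2*1 + 0, so a_7 = 2.
so x = [1; 1, 4, 3, 1, 2, 1, 2].
Convergents (p_i = a_i*p_{i-1} + p_{i-2}, q_i = a_i*q_{i-1} + q_{i-2} with p_{-2}=0, p_{-1}=1, q_{-2}=1, q_{-1}=0), until the denominator exceeds 30:
  i=0: a_0=1, p_0 = 1*1 + 0 = 1, q_0 = 1*0 + 1 = 1.
  i=1: a_1=1, p_1 = 1*1 + 1 = 2, q_1 = 1*1 + 0 = 1.
  i=2: a_2=4, p_2 = 4*2 + 1 = 9, q_2 = 4*1 + 1 = 5.
  i=3: a_3=3, p_3 = 3*9 + 2 = 29, q_3 = 3*5 + 1 = 16.
  i=4: a_4=1, p_4 = 1*29 + 9 = 38, q_4 = 1*16 + 5 = 21.
  i=5: a_5=2, p_5 = 2*38 + 29 = 105, q_5 = 2*21 + 16 = 58.
q_5 = 58 > 30, so the last convergent with denominator <= 30 is p_4/q_4 = 38/21.
The closest fraction with denominator <= 30 is either p_4/q_4 or the intermediate fraction (k*p_4 + p_3)/(k*q_4 + q_3) with the largest k >= 1 whose denominator stays <= 30; these approach x as k grows, and every other convergent or intermediate fraction in range is farther away.
Largest k: floor((30 - q_3)/q_4) = floor((30 - 16)/21) = 0.
Since k = 0, no intermediate fraction beyond p_4/q_4 has denominator <= 30, so the convergent 38/21 is the closest (its error is |391*21 - 38*216|/(216*21) = 3/4536).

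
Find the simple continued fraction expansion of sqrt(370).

[19; (4, 4, 38)]

Write x_i = (sqrt(370) + m_i)/d_i with (m_0, d_0) = (0, 1). a_0 = floor(sqrt(370)) = 19, since 19^2 = 361 <= 370 < 400 = 20^2.
Iterate m_{i+1} = d_i*a_i - m_i, d_{i+1} = (370 - m_{i+1}^2)/d_i, a_{i+1} = floor((a_0 + m_{i+1})/d_{i+1}):
  m_1 = 1*19 - 0 = 19, d_1 = (370 - 19^2)/1 = 9/1 = 9, a_1 = floor((19 + 19)/9) = 4.
  m_2 = 9*4 - 19 = 17, d_2 = (370 - 17^2)/9 = 81/9 = 9, a_2 = floor((19 + 17)/9) = 4.
  m_3 = 9*4 - 17 = 19, d_3 = (370 - 19^2)/9 = 9/9 = 1, a_3 = floor((19 + 19)/1) = 38.
  m_4 = 1*38 - 19 = 19, d_4 = (370 - 19^2)/1 = 9/1 = 9: (m_4, d_4) = (m_1, d_1) = (19, 9), so from here the quotients repeat a_1, ..., a_3; the period length is 3.
Hence the expansion of sqrt(370) is a_0 = 19 followed by the repeating block 4, 4, 38 (period 3).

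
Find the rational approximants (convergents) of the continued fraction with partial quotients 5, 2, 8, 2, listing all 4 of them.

Using the convergent recurrence p_i = a_i*p_{i-1} + p_{i-2}, q_i = a_i*q_{i-1} + q_{i-2} with p_{-2}=0, p_{-1}=1, q_{-2}=1, q_{-1}=0:
  i=0: a_0=5, p_0 = 5*1 + 0 = 5, q_0 = 5*0 + 1 = 1.
  i=1: a_1=2, p_1 = 2*5 + 1 = 11, q_1 = 2*1 + 0 = 2.
  i=2: a_2=8, p_2 = 8*11 + 5 = 93, q_2 = 8*2 + 1 = 17.
  i=3: a_3=2, p_3 = 2*93 + 11 = 197, q_3 = 2*17 + 2 = 36.

5/1, 11/2, 93/17, 197/36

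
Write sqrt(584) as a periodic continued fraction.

[24; (6, 48)]

Write x_i = (sqrt(584) + m_i)/d_i with (m_0, d_0) = (0, 1). a_0 = floor(sqrt(584)) = 24, since 24^2 = 576 <= 584 < 625 = 25^2.
Iterate m_{i+1} = d_i*a_i - m_i, d_{i+1} = (584 - m_{i+1}^2)/d_i, a_{i+1} = floor((a_0 + m_{i+1})/d_{i+1}):
  m_1 = 1*24 - 0 = 24, d_1 = (584 - 24^2)/1 = 8/1 = 8, a_1 = floor((24 + 24)/8) = 6.
  m_2 = 8*6 - 24 = 24, d_2 = (584 - 24^2)/8 = 8/8 = 1, a_2 = floor((24 + 24)/1) = 48.
  m_3 = 1*48 - 24 = 24, d_3 = (584 - 24^2)/1 = 8/1 = 8: (m_3, d_3) = (m_1, d_1) = (24, 8), so from here the quotients repeat a_1, a_2; the period length is 2.
Hence the expansion of sqrt(584) is a_0 = 24 followed by the repeating block 6, 48 (period 2).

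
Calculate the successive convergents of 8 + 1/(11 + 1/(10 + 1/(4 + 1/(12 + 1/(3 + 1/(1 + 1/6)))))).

Using the convergent recurrence p_i = a_i*p_{i-1} + p_{i-2}, q_i = a_i*q_{i-1} + q_{i-2} with p_{-2}=0, p_{-1}=1, q_{-2}=1, q_{-1}=0:
  i=0: a_0=8, p_0 = 8*1 + 0 = 8, q_0 = 8*0 + 1 = 1.
  i=1: a_1=11, p_1 = 11*8 + 1 = 89, q_1 = 11*1 + 0 = 11.
  i=2: a_2=10, p_2 = 10*89 + 8 = 898, q_2 = 10*11 + 1 = 111.
  i=3: a_3=4, p_3 = 4*898 + 89 = 3681, q_3 = 4*111 + 11 = 455.
  i=4: a_4=12, p_4 = 12*3681 + 898 = 45070, q_4 = 12*455 + 111 = 5571.
  i=5: a_5=3, p_5 = 3*45070 + 3681 = 138891, q_5 = 3*5571 + 455 = 17168.
  i=6: a_6=1, p_6 = 1*138891 + 45070 = 183961, q_6 = 1*17168 + 5571 = 22739.
  i=7: a_7=6, p_7 = 6*183961 + 138891 = 1242657, q_7 = 6*22739 + 17168 = 153602.

8/1, 89/11, 898/111, 3681/455, 45070/5571, 138891/17168, 183961/22739, 1242657/153602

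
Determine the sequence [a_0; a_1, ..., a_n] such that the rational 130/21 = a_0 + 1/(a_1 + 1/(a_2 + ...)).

[6; 5, 4]

Run the Euclidean algorithm on 130 and 21; the successive quotients are the partial quotients a_0, a_1, ... (each step inverts the fractional part left over by the previous one):
  130 = 6*21 + 4, so a_0 = 6.
  21 = 5*4 + 1, so a_1 = 5.
  4 = 4*1 + 0, so a_2 = 4.
The remainder reaches 0 after 3 divisions, so the expansion has 3 partial quotients, read off in order.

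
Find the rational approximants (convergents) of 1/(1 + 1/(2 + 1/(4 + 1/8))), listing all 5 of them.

Using the convergent recurrence p_i = a_i*p_{i-1} + p_{i-2}, q_i = a_i*q_{i-1} + q_{i-2} with p_{-2}=0, p_{-1}=1, q_{-2}=1, q_{-1}=0:
  i=0: a_0=0, p_0 = 0*1 + 0 = 0, q_0 = 0*0 + 1 = 1.
  i=1: a_1=1, p_1 = 1*0 + 1 = 1, q_1 = 1*1 + 0 = 1.
  i=2: a_2=2, p_2 = 2*1 + 0 = 2, q_2 = 2*1 + 1 = 3.
  i=3: a_3=4, p_3 = 4*2 + 1 = 9, q_3 = 4*3 + 1 = 13.
  i=4: a_4=8, p_4 = 8*9 + 2 = 74, q_4 = 8*13 + 3 = 107.

0/1, 1/1, 2/3, 9/13, 74/107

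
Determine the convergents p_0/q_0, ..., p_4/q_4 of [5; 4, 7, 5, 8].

Using the convergent recurrence p_i = a_i*p_{i-1} + p_{i-2}, q_i = a_i*q_{i-1} + q_{i-2} with p_{-2}=0, p_{-1}=1, q_{-2}=1, q_{-1}=0:
  i=0: a_0=5, p_0 = 5*1 + 0 = 5, q_0 = 5*0 + 1 = 1.
  i=1: a_1=4, p_1 = 4*5 + 1 = 21, q_1 = 4*1 + 0 = 4.
  i=2: a_2=7, p_2 = 7*21 + 5 = 152, q_2 = 7*4 + 1 = 29.
  i=3: a_3=5, p_3 = 5*152 + 21 = 781, q_3 = 5*29 + 4 = 149.
  i=4: a_4=8, p_4 = 8*781 + 152 = 6400, q_4 = 8*149 + 29 = 1221.

5/1, 21/4, 152/29, 781/149, 6400/1221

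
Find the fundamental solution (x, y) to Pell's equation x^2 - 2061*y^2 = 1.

First expand sqrt(2061) as a continued fraction. With x_i = (sqrt(2061) + m_i)/d_i and (m_0, d_0) = (0, 1): a_0 = floor(sqrt(2061)) = 45, since 45^2 = 2025 <= 2061 < 2116 = 46^2.
Iterate m_{i+1} = d_i*a_i - m_i, d_{i+1} = (2061 - m_{i+1}^2)/d_i, a_{i+1} = floor((a_0 + m_{i+1})/d_{i+1}):
  m_1 = 1*45 - 0 = 45, d_1 = (2061 - 45^2)/1 = 36/1 = 36, a_1 = floor((45 + 45)/36) = 2.
  m_2 = 36*2 - 45 = 27, d_2 = (2061 - 27^2)/36 = 1332/36 = 37, a_2 = floor((45 + 27)/37) = 1.
  m_3 = 37*1 - 27 = 10, d_3 = (2061 - 10^2)/37 = 1961/37 = 53, a_3 = floor((45 + 10)/53) = 1.
  m_4 = 53*1 - 10 = 43, d_4 = (2061 - 43^2)/53 = 212/53 = 4, a_4 = floor((45 + 43)/4) = 22.
  m_5 = 4*22 - 43 = 45, d_5 = (2061 - 45^2)/4 = 36/4 = 9, a_5 = floor((45 + 45)/9) = 10.
  m_6 = 9*10 - 45 = 45, d_6 = (2061 - 45^2)/9 = 36/9 = 4, a_6 = floor((45 + 45)/4) = 22.
  m_7 = 4*22 - 45 = 43, d_7 = (2061 - 43^2)/4 = 212/4 = 53, a_7 = floor((45 + 43)/53) = 1.
  m_8 = 53*1 - 43 = 10, d_8 = (2061 - 10^2)/53 = 1961/53 = 37, a_8 = floor((45 + 10)/37) = 1.
  m_9 = 37*1 - 10 = 27, d_9 = (2061 - 27^2)/37 = 1332/37 = 36, a_9 = floor((45 + 27)/36) = 2.
  m_10 = 36*2 - 27 = 45, d_10 = (2061 - 45^2)/36 = 36/36 = 1, a_10 = floor((45 + 45)/1) = 90.
  m_11 = 1*90 - 45 = 45, d_11 = (2061 - 45^2)/1 = 36/1 = 36: (m_11, d_11) = (m_1, d_1) = (45, 36), so from here the quotients repeat a_1, ..., a_10; the period length is 10.
So sqrt(2061) = [45; (2, 1, 1, 22, 10, 22, 1, 1, 2, 90)] with period length k = 10.
k is even, so the fundamental solution of x^2 - 2061y^2 = 1 is (p_{k-1}, q_{k-1}) = (p_9, q_9); compute convergents through index 9.
Convergents (p_i = a_i*p_{i-1} + p_{i-2}, q_i = a_i*q_{i-1} + q_{i-2} with p_{-2}=0, p_{-1}=1, q_{-2}=1, q_{-1}=0):
  i=0: a_0=45, p_0 = 45*1 + 0 = 45, q_0 = 45*0 + 1 = 1.
  i=1: a_1=2, p_1 = 2*45 + 1 = 91, q_1 = 2*1 + 0 = 2.
  i=2: a_2=1, p_2 = 1*91 + 45 = 136, q_2 = 1*2 + 1 = 3.
  i=3: a_3=1, p_3 = 1*136 + 91 = 227, q_3 = 1*3 + 2 = 5.
  i=4: a_4=22, p_4 = 22*227 + 136 = 5130, q_4 = 22*5 + 3 = 113.
  i=5: a_5=10, p_5 = 10*5130 + 227 = 51527, q_5 = 10*113 + 5 = 1135.
  i=6: a_6=22, p_6 = 22*51527 + 5130 = 1138724, q_6 = 22*1135 + 113 = 25083.
  i=7: a_7=1, p_7 = 1*1138724 + 51527 = 1190251, q_7 = 1*25083 + 1135 = 26218.
  i=8: a_8=1, p_8 = 1*1190251 + 1138724 = 2328975, q_8 = 1*26218 + 25083 = 51301.
  i=9: a_9=2, p_9 = 2*2328975 + 1190251 = 5848201, q_9 = 2*51301 + 26218 = 128820.
Check: 5848201^2 - 2061*128820^2 = 34201454936401 - 34201454936400 = 1, so (x, y) = (5848201, 128820) solves the equation, and by the theorem it is the least positive solution.

(x, y) = (5848201, 128820)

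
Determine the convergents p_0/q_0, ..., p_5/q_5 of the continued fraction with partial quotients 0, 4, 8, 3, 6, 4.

0/1, 1/4, 8/33, 25/103, 158/651, 657/2707

Using the convergent recurrence p_i = a_i*p_{i-1} + p_{i-2}, q_i = a_i*q_{i-1} + q_{i-2} with p_{-2}=0, p_{-1}=1, q_{-2}=1, q_{-1}=0:
  i=0: a_0=0, p_0 = 0*1 + 0 = 0, q_0 = 0*0 + 1 = 1.
  i=1: a_1=4, p_1 = 4*0 + 1 = 1, q_1 = 4*1 + 0 = 4.
  i=2: a_2=8, p_2 = 8*1 + 0 = 8, q_2 = 8*4 + 1 = 33.
  i=3: a_3=3, p_3 = 3*8 + 1 = 25, q_3 = 3*33 + 4 = 103.
  i=4: a_4=6, p_4 = 6*25 + 8 = 158, q_4 = 6*103 + 33 = 651.
  i=5: a_5=4, p_5 = 4*158 + 25 = 657, q_5 = 4*651 + 103 = 2707.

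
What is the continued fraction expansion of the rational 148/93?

Run the Euclidean algorithm on 148 and 93; the successive quotients are the partial quotients a_0, a_1, ... (each step inverts the fractional part left over by the previous one):
  148 = 1*93 + 55, so a_0 = 1.
  93 = 1*55 + 38, so a_1 = 1.
  55 = 1*38 + 17, so a_2 = 1.
  38 = 2*17 + 4, so a_3 = 2.
  17 = 4*4 + 1, so a_4 = 4.
  4 = 4*1 + 0, so a_5 = 4.
The remainder reaches 0 after 6 divisions, so the expansion has 6 partial quotients, read off in order.

[1; 1, 1, 2, 4, 4]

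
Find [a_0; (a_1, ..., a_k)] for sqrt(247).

[15; (1, 2, 1, 1, 9, 1, 9, 1, 1, 2, 1, 30)]

Write x_i = (sqrt(247) + m_i)/d_i with (m_0, d_0) = (0, 1). a_0 = floor(sqrt(247)) = 15, since 15^2 = 225 <= 247 < 256 = 16^2.
Iterate m_{i+1} = d_i*a_i - m_i, d_{i+1} = (247 - m_{i+1}^2)/d_i, a_{i+1} = floor((a_0 + m_{i+1})/d_{i+1}):
  m_1 = 1*15 - 0 = 15, d_1 = (247 - 15^2)/1 = 22/1 = 22, a_1 = floor((15 + 15)/22) = 1.
  m_2 = 22*1 - 15 = 7, d_2 = (247 - 7^2)/22 = 198/22 = 9, a_2 = floor((15 + 7)/9) = 2.
  m_3 = 9*2 - 7 = 11, d_3 = (247 - 11^2)/9 = 126/9 = 14, a_3 = floor((15 + 11)/14) = 1.
  m_4 = 14*1 - 11 = 3, d_4 = (247 - 3^2)/14 = 238/14 = 17, a_4 = floor((15 + 3)/17) = 1.
  m_5 = 17*1 - 3 = 14, d_5 = (247 - 14^2)/17 = 51/17 = 3, a_5 = floor((15 + 14)/3) = 9.
  m_6 = 3*9 - 14 = 13, d_6 = (247 - 13^2)/3 = 78/3 = 26, a_6 = floor((15 + 13)/26) = 1.
  m_7 = 26*1 - 13 = 13, d_7 = (247 - 13^2)/26 = 78/26 = 3, a_7 = floor((15 + 13)/3) = 9.
  m_8 = 3*9 - 13 = 14, d_8 = (247 - 14^2)/3 = 51/3 = 17, a_8 = floor((15 + 14)/17) = 1.
  m_9 = 17*1 - 14 = 3, d_9 = (247 - 3^2)/17 = 238/17 = 14, a_9 = floor((15 + 3)/14) = 1.
  m_10 = 14*1 - 3 = 11, d_10 = (247 - 11^2)/14 = 126/14 = 9, a_10 = floor((15 + 11)/9) = 2.
  m_11 = 9*2 - 11 = 7, d_11 = (247 - 7^2)/9 = 198/9 = 22, a_11 = floor((15 + 7)/22) = 1.
  m_12 = 22*1 - 7 = 15, d_12 = (247 - 15^2)/22 = 22/22 = 1, a_12 = floor((15 + 15)/1) = 30.
  m_13 = 1*30 - 15 = 15, d_13 = (247 - 15^2)/1 = 22/1 = 22: (m_13, d_13) = (m_1, d_1) = (15, 22), so from here the quotients repeat a_1, ..., a_12; the period length is 12.
Hence the expansion of sqrt(247) is a_0 = 15 followed by the repeating block 1, 2, 1, 1, 9, 1, 9, 1, 1, 2, 1, 30 (period 12).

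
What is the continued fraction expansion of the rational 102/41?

[2; 2, 20]

Run the Euclidean algorithm on 102 and 41; the successive quotients are the partial quotients a_0, a_1, ... (each step inverts the fractional part left over by the previous one):
  102 = 2*41 + 20, so a_0 = 2.
  41 = 2*20 + 1, so a_1 = 2.
  20 = 20*1 + 0, so a_2 = 20.
The remainder reaches 0 after 3 divisions, so the expansion has 3 partial quotients, read off in order.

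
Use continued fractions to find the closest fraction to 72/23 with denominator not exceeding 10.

Expand x = 72/23 as a continued fraction with the Euclidean algorithm:
  72 = 3*23 + 3, so a_0 = 3.
  23 = 7*3 + 2, so a_1 = 7.
  3 = 1*2 + 1, so a_2 = 1.
  2 = 2*1 + 0, so a_3 = 2.
so x = [3; 7, 1, 2].
Convergents (p_i = a_i*p_{i-1} + p_{i-2}, q_i = a_i*q_{i-1} + q_{i-2} with p_{-2}=0, p_{-1}=1, q_{-2}=1, q_{-1}=0), until the denominator exceeds 10:
  i=0: a_0=3, p_0 = 3*1 + 0 = 3, q_0 = 3*0 + 1 = 1.
  i=1: a_1=7, p_1 = 7*3 + 1 = 22, q_1 = 7*1 + 0 = 7.
  i=2: a_2=1, p_2 = 1*22 + 3 = 25, q_2 = 1*7 + 1 = 8.
  i=3: a_3=2, p_3 = 2*25 + 22 = 72, q_3 = 2*8 + 7 = 23.
q_3 = 23 > 10, so the last convergent with denominator <= 10 is p_2/q_2 = 25/8.
The closest fraction with denominator <= 10 is either p_2/q_2 or the intermediate fraction (k*p_2 + p_1)/(k*q_2 + q_1) with the largest k >= 1 whose denominator stays <= 10; these approach x as k grows, and every other convergent or intermediate fraction in range is farther away.
Largest k: floor((10 - q_1)/q_2) = floor((10 - 7)/8) = 0.
Since k = 0, no intermediate fraction beyond p_2/q_2 has denominator <= 10, so the convergent 25/8 is the closest (its error is |72*8 - 25*23|/(23*8) = 1/184).

25/8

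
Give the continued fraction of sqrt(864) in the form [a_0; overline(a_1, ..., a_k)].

Write x_i = (sqrt(864) + m_i)/d_i with (m_0, d_0) = (0, 1). a_0 = floor(sqrt(864)) = 29, since 29^2 = 841 <= 864 < 900 = 30^2.
Iterate m_{i+1} = d_i*a_i - m_i, d_{i+1} = (864 - m_{i+1}^2)/d_i, a_{i+1} = floor((a_0 + m_{i+1})/d_{i+1}):
  m_1 = 1*29 - 0 = 29, d_1 = (864 - 29^2)/1 = 23/1 = 23, a_1 = floor((29 + 29)/23) = 2.
  m_2 = 23*2 - 29 = 17, d_2 = (864 - 17^2)/23 = 575/23 = 25, a_2 = floor((29 + 17)/25) = 1.
  m_3 = 25*1 - 17 = 8, d_3 = (864 - 8^2)/25 = 800/25 = 32, a_3 = floor((29 + 8)/32) = 1.
  m_4 = 32*1 - 8 = 24, d_4 = (864 - 24^2)/32 = 288/32 = 9, a_4 = floor((29 + 24)/9) = 5.
  m_5 = 9*5 - 24 = 21, d_5 = (864 - 21^2)/9 = 423/9 = 47, a_5 = floor((29 + 21)/47) = 1.
  m_6 = 47*1 - 21 = 26, d_6 = (864 - 26^2)/47 = 188/47 = 4, a_6 = floor((29 + 26)/4) = 13.
  m_7 = 4*13 - 26 = 26, d_7 = (864 - 26^2)/4 = 188/4 = 47, a_7 = floor((29 + 26)/47) = 1.
  m_8 = 47*1 - 26 = 21, d_8 = (864 - 21^2)/47 = 423/47 = 9, a_8 = floor((29 + 21)/9) = 5.
  m_9 = 9*5 - 21 = 24, d_9 = (864 - 24^2)/9 = 288/9 = 32, a_9 = floor((29 + 24)/32) = 1.
  m_10 = 32*1 - 24 = 8, d_10 = (864 - 8^2)/32 = 800/32 = 25, a_10 = floor((29 + 8)/25) = 1.
  m_11 = 25*1 - 8 = 17, d_11 = (864 - 17^2)/25 = 575/25 = 23, a_11 = floor((29 + 17)/23) = 2.
  m_12 = 23*2 - 17 = 29, d_12 = (864 - 29^2)/23 = 23/23 = 1, a_12 = floor((29 + 29)/1) = 58.
  m_13 = 1*58 - 29 = 29, d_13 = (864 - 29^2)/1 = 23/1 = 23: (m_13, d_13) = (m_1, d_1) = (29, 23), so from here the quotients repeat a_1, ..., a_12; the period length is 12.
Hence the expansion of sqrt(864) is a_0 = 29 followed by the repeating block 2, 1, 1, 5, 1, 13, 1, 5, 1, 1, 2, 58 (period 12).

[29; overline(2, 1, 1, 5, 1, 13, 1, 5, 1, 1, 2, 58)]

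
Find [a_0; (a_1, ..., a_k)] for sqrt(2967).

[54; (2, 7, 1, 7, 2, 108)]

Write x_i = (sqrt(2967) + m_i)/d_i with (m_0, d_0) = (0, 1). a_0 = floor(sqrt(2967)) = 54, since 54^2 = 2916 <= 2967 < 3025 = 55^2.
Iterate m_{i+1} = d_i*a_i - m_i, d_{i+1} = (2967 - m_{i+1}^2)/d_i, a_{i+1} = floor((a_0 + m_{i+1})/d_{i+1}):
  m_1 = 1*54 - 0 = 54, d_1 = (2967 - 54^2)/1 = 51/1 = 51, a_1 = floor((54 + 54)/51) = 2.
  m_2 = 51*2 - 54 = 48, d_2 = (2967 - 48^2)/51 = 663/51 = 13, a_2 = floor((54 + 48)/13) = 7.
  m_3 = 13*7 - 48 = 43, d_3 = (2967 - 43^2)/13 = 1118/13 = 86, a_3 = floor((54 + 43)/86) = 1.
  m_4 = 86*1 - 43 = 43, d_4 = (2967 - 43^2)/86 = 1118/86 = 13, a_4 = floor((54 + 43)/13) = 7.
  m_5 = 13*7 - 43 = 48, d_5 = (2967 - 48^2)/13 = 663/13 = 51, a_5 = floor((54 + 48)/51) = 2.
  m_6 = 51*2 - 48 = 54, d_6 = (2967 - 54^2)/51 = 51/51 = 1, a_6 = floor((54 + 54)/1) = 108.
  m_7 = 1*108 - 54 = 54, d_7 = (2967 - 54^2)/1 = 51/1 = 51: (m_7, d_7) = (m_1, d_1) = (54, 51), so from here the quotients repeat a_1, ..., a_6; the period length is 6.
Hence the expansion of sqrt(2967) is a_0 = 54 followed by the repeating block 2, 7, 1, 7, 2, 108 (period 6).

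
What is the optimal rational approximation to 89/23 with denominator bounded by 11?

31/8

Expand x = 89/23 as a continued fraction with the Euclidean algorithm:
  89 = 3*23 + 20, so a_0 = 3.
  23 = 1*20 + 3, so a_1 = 1.
  20 = 6*3 + 2, so a_2 = 6.
  3 = 1*2 + 1, so a_3 = 1.
  2 = 2*1 + 0, so a_4 = 2.
so x = [3; 1, 6, 1, 2].
Convergents (p_i = a_i*p_{i-1} + p_{i-2}, q_i = a_i*q_{i-1} + q_{i-2} with p_{-2}=0, p_{-1}=1, q_{-2}=1, q_{-1}=0), until the denominator exceeds 11:
  i=0: a_0=3, p_0 = 3*1 + 0 = 3, q_0 = 3*0 + 1 = 1.
  i=1: a_1=1, p_1 = 1*3 + 1 = 4, q_1 = 1*1 + 0 = 1.
  i=2: a_2=6, p_2 = 6*4 + 3 = 27, q_2 = 6*1 + 1 = 7.
  i=3: a_3=1, p_3 = 1*27 + 4 = 31, q_3 = 1*7 + 1 = 8.
  i=4: a_4=2, p_4 = 2*31 + 27 = 89, q_4 = 2*8 + 7 = 23.
q_4 = 23 > 11, so the last convergent with denominator <= 11 is p_3/q_3 = 31/8.
The closest fraction with denominator <= 11 is either p_3/q_3 or the intermediate fraction (k*p_3 + p_2)/(k*q_3 + q_2) with the largest k >= 1 whose denominator stays <= 11; these approach x as k grows, and every other convergent or intermediate fraction in range is farther away.
Largest k: floor((11 - q_2)/q_3) = floor((11 - 7)/8) = 0.
Since k = 0, no intermediate fraction beyond p_3/q_3 has denominator <= 11, so the convergent 31/8 is the closest (its error is |89*8 - 31*23|/(23*8) = 1/184).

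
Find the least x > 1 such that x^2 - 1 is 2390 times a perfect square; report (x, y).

(x, y) = (38719, 792)

First expand sqrt(2390) as a continued fraction. With x_i = (sqrt(2390) + m_i)/d_i and (m_0, d_0) = (0, 1): a_0 = floor(sqrt(2390)) = 48, since 48^2 = 2304 <= 2390 < 2401 = 49^2.
Iterate m_{i+1} = d_i*a_i - m_i, d_{i+1} = (2390 - m_{i+1}^2)/d_i, a_{i+1} = floor((a_0 + m_{i+1})/d_{i+1}):
  m_1 = 1*48 - 0 = 48, d_1 = (2390 - 48^2)/1 = 86/1 = 86, a_1 = floor((48 + 48)/86) = 1.
  m_2 = 86*1 - 48 = 38, d_2 = (2390 - 38^2)/86 = 946/86 = 11, a_2 = floor((48 + 38)/11) = 7.
  m_3 = 11*7 - 38 = 39, d_3 = (2390 - 39^2)/11 = 869/11 = 79, a_3 = floor((48 + 39)/79) = 1.
  m_4 = 79*1 - 39 = 40, d_4 = (2390 - 40^2)/79 = 790/79 = 10, a_4 = floor((48 + 40)/10) = 8.
  m_5 = 10*8 - 40 = 40, d_5 = (2390 - 40^2)/10 = 790/10 = 79, a_5 = floor((48 + 40)/79) = 1.
  m_6 = 79*1 - 40 = 39, d_6 = (2390 - 39^2)/79 = 869/79 = 11, a_6 = floor((48 + 39)/11) = 7.
  m_7 = 11*7 - 39 = 38, d_7 = (2390 - 38^2)/11 = 946/11 = 86, a_7 = floor((48 + 38)/86) = 1.
  m_8 = 86*1 - 38 = 48, d_8 = (2390 - 48^2)/86 = 86/86 = 1, a_8 = floor((48 + 48)/1) = 96.
  m_9 = 1*96 - 48 = 48, d_9 = (2390 - 48^2)/1 = 86/1 = 86: (m_9, d_9) = (m_1, d_1) = (48, 86), so from here the quotients repeat a_1, ..., a_8; the period length is 8.
So sqrt(2390) = [48; (1, 7, 1, 8, 1, 7, 1, 96)] with period length k = 8.
k is even, so the fundamental solution of x^2 - 2390y^2 = 1 is (p_{k-1}, q_{k-1}) = (p_7, q_7); compute convergents through index 7.
Convergents (p_i = a_i*p_{i-1} + p_{i-2}, q_i = a_i*q_{i-1} + q_{i-2} with p_{-2}=0, p_{-1}=1, q_{-2}=1, q_{-1}=0):
  i=0: a_0=48, p_0 = 48*1 + 0 = 48, q_0 = 48*0 + 1 = 1.
  i=1: a_1=1, p_1 = 1*48 + 1 = 49, q_1 = 1*1 + 0 = 1.
  i=2: a_2=7, p_2 = 7*49 + 48 = 391, q_2 = 7*1 + 1 = 8.
  i=3: a_3=1, p_3 = 1*391 + 49 = 440, q_3 = 1*8 + 1 = 9.
  i=4: a_4=8, p_4 = 8*440 + 391 = 3911, q_4 = 8*9 + 8 = 80.
  i=5: a_5=1, p_5 = 1*3911 + 440 = 4351, q_5 = 1*80 + 9 = 89.
  i=6: a_6=7, p_6 = 7*4351 + 3911 = 34368, q_6 = 7*89 + 80 = 703.
  i=7: a_7=1, p_7 = 1*34368 + 4351 = 38719, q_7 = 1*703 + 89 = 792.
Check: 38719^2 - 2390*792^2 = 1499160961 - 1499160960 = 1, so (x, y) = (38719, 792) solves the equation, and by the theorem it is the least positive solution.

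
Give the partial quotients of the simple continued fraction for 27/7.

Run the Euclidean algorithm on 27 and 7; the successive quotients are the partial quotients a_0, a_1, ... (each step inverts the fractional part left over by the previous one):
  27 = 3*7 + 6, so a_0 = 3.
  7 = 1*6 + 1, so a_1 = 1.
  6 = 6*1 + 0, so a_2 = 6.
The remainder reaches 0 after 3 divisions, so the expansion has 3 partial quotients, read off in order.

[3; 1, 6]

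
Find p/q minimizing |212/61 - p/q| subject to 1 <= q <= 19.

Expand x = 212/61 as a continued fraction with the Euclidean algorithm:
  212 = 3*61 + 29, so a_0 = 3.
  61 = 2*29 + 3, so a_1 = 2.
  29 = 9*3 + 2, so a_2 = 9.
  3 = 1*2 + 1, so a_3 = 1.
  2 = 2*1 + 0, so a_4 = 2.
so x = [3; 2, 9, 1, 2].
Convergents (p_i = a_i*p_{i-1} + p_{i-2}, q_i = a_i*q_{i-1} + q_{i-2} with p_{-2}=0, p_{-1}=1, q_{-2}=1, q_{-1}=0), until the denominator exceeds 19:
  i=0: a_0=3, p_0 = 3*1 + 0 = 3, q_0 = 3*0 + 1 = 1.
  i=1: a_1=2, p_1 = 2*3 + 1 = 7, q_1 = 2*1 + 0 = 2.
  i=2: a_2=9, p_2 = 9*7 + 3 = 66, q_2 = 9*2 + 1 = 19.
  i=3: a_3=1, p_3 = 1*66 + 7 = 73, q_3 = 1*19 + 2 = 21.
q_3 = 21 > 19, so the last convergent with denominator <= 19 is p_2/q_2 = 66/19.
The closest fraction with denominator <= 19 is either p_2/q_2 or the intermediate fraction (k*p_2 + p_1)/(k*q_2 + q_1) with the largest k >= 1 whose denominator stays <= 19; these approach x as k grows, and every other convergent or intermediate fraction in range is farther away.
Largest k: floor((19 - q_1)/q_2) = floor((19 - 2)/19) = 0.
Since k = 0, no intermediate fraction beyond p_2/q_2 has denominator <= 19, so the convergent 66/19 is the closest (its error is |212*19 - 66*61|/(61*19) = 2/1159).

66/19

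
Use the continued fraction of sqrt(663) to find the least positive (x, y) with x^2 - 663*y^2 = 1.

First expand sqrt(663) as a continued fraction. With x_i = (sqrt(663) + m_i)/d_i and (m_0, d_0) = (0, 1): a_0 = floor(sqrt(663)) = 25, since 25^2 = 625 <= 663 < 676 = 26^2.
Iterate m_{i+1} = d_i*a_i - m_i, d_{i+1} = (663 - m_{i+1}^2)/d_i, a_{i+1} = floor((a_0 + m_{i+1})/d_{i+1}):
  m_1 = 1*25 - 0 = 25, d_1 = (663 - 25^2)/1 = 38/1 = 38, a_1 = floor((25 + 25)/38) = 1.
  m_2 = 38*1 - 25 = 13, d_2 = (663 - 13^2)/38 = 494/38 = 13, a_2 = floor((25 + 13)/13) = 2.
  m_3 = 13*2 - 13 = 13, d_3 = (663 - 13^2)/13 = 494/13 = 38, a_3 = floor((25 + 13)/38) = 1.
  m_4 = 38*1 - 13 = 25, d_4 = (663 - 25^2)/38 = 38/38 = 1, a_4 = floor((25 + 25)/1) = 50.
  m_5 = 1*50 - 25 = 25, d_5 = (663 - 25^2)/1 = 38/1 = 38: (m_5, d_5) = (m_1, d_1) = (25, 38), so from here the quotients repeat a_1, ..., a_4; the period length is 4.
So sqrt(663) = [25; (1, 2, 1, 50)] with period length k = 4.
k is even, so the fundamental solution of x^2 - 663y^2 = 1 is (p_{k-1}, q_{k-1}) = (p_3, q_3); compute convergents through index 3.
Convergents (p_i = a_i*p_{i-1} + p_{i-2}, q_i = a_i*q_{i-1} + q_{i-2} with p_{-2}=0, p_{-1}=1, q_{-2}=1, q_{-1}=0):
  i=0: a_0=25, p_0 = 25*1 + 0 = 25, q_0 = 25*0 + 1 = 1.
  i=1: a_1=1, p_1 = 1*25 + 1 = 26, q_1 = 1*1 + 0 = 1.
  i=2: a_2=2, p_2 = 2*26 + 25 = 77, q_2 = 2*1 + 1 = 3.
  i=3: a_3=1, p_3 = 1*77 + 26 = 103, q_3 = 1*3 + 1 = 4.
Check: 103^2 - 663*4^2 = 10609 - 10608 = 1, so (x, y) = (103, 4) solves the equation, and by the theorem it is the least positive solution.

(x, y) = (103, 4)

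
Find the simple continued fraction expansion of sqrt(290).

[17; (34)]

Write x_i = (sqrt(290) + m_i)/d_i with (m_0, d_0) = (0, 1). a_0 = floor(sqrt(290)) = 17, since 17^2 = 289 <= 290 < 324 = 18^2.
Iterate m_{i+1} = d_i*a_i - m_i, d_{i+1} = (290 - m_{i+1}^2)/d_i, a_{i+1} = floor((a_0 + m_{i+1})/d_{i+1}):
  m_1 = 1*17 - 0 = 17, d_1 = (290 - 17^2)/1 = 1/1 = 1, a_1 = floor((17 + 17)/1) = 34.
  m_2 = 1*34 - 17 = 17, d_2 = (290 - 17^2)/1 = 1/1 = 1: (m_2, d_2) = (m_1, d_1) = (17, 1), so from here the quotient a_1 repeats; the period length is 1.
Hence the expansion of sqrt(290) is a_0 = 17 followed by the repeating block 34 (period 1).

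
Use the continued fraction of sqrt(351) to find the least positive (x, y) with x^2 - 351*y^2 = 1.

First expand sqrt(351) as a continued fraction. With x_i = (sqrt(351) + m_i)/d_i and (m_0, d_0) = (0, 1): a_0 = floor(sqrt(351)) = 18, since 18^2 = 324 <= 351 < 361 = 19^2.
Iterate m_{i+1} = d_i*a_i - m_i, d_{i+1} = (351 - m_{i+1}^2)/d_i, a_{i+1} = floor((a_0 + m_{i+1})/d_{i+1}):
  m_1 = 1*18 - 0 = 18, d_1 = (351 - 18^2)/1 = 27/1 = 27, a_1 = floor((18 + 18)/27) = 1.
  m_2 = 27*1 - 18 = 9, d_2 = (351 - 9^2)/27 = 270/27 = 10, a_2 = floor((18 + 9)/10) = 2.
  m_3 = 10*2 - 9 = 11, d_3 = (351 - 11^2)/10 = 230/10 = 23, a_3 = floor((18 + 11)/23) = 1.
  m_4 = 23*1 - 11 = 12, d_4 = (351 - 12^2)/23 = 207/23 = 9, a_4 = floor((18 + 12)/9) = 3.
  m_5 = 9*3 - 12 = 15, d_5 = (351 - 15^2)/9 = 126/9 = 14, a_5 = floor((18 + 15)/14) = 2.
  m_6 = 14*2 - 15 = 13, d_6 = (351 - 13^2)/14 = 182/14 = 13, a_6 = floor((18 + 13)/13) = 2.
  m_7 = 13*2 - 13 = 13, d_7 = (351 - 13^2)/13 = 182/13 = 14, a_7 = floor((18 + 13)/14) = 2.
  m_8 = 14*2 - 13 = 15, d_8 = (351 - 15^2)/14 = 126/14 = 9, a_8 = floor((18 + 15)/9) = 3.
  m_9 = 9*3 - 15 = 12, d_9 = (351 - 12^2)/9 = 207/9 = 23, a_9 = floor((18 + 12)/23) = 1.
  m_10 = 23*1 - 12 = 11, d_10 = (351 - 11^2)/23 = 230/23 = 10, a_10 = floor((18 + 11)/10) = 2.
  m_11 = 10*2 - 11 = 9, d_11 = (351 - 9^2)/10 = 270/10 = 27, a_11 = floor((18 + 9)/27) = 1.
  m_12 = 27*1 - 9 = 18, d_12 = (351 - 18^2)/27 = 27/27 = 1, a_12 = floor((18 + 18)/1) = 36.
  m_13 = 1*36 - 18 = 18, d_13 = (351 - 18^2)/1 = 27/1 = 27: (m_13, d_13) = (m_1, d_1) = (18, 27), so from here the quotients repeat a_1, ..., a_12; the period length is 12.
So sqrt(351) = [18; (1, 2, 1, 3, 2, 2, 2, 3, 1, 2, 1, 36)] with period length k = 12.
k is even, so the fundamental solution of x^2 - 351y^2 = 1 is (p_{k-1}, q_{k-1}) = (p_11, q_11); compute convergents through index 11.
Convergents (p_i = a_i*p_{i-1} + p_{i-2}, q_i = a_i*q_{i-1} + q_{i-2} with p_{-2}=0, p_{-1}=1, q_{-2}=1, q_{-1}=0):
  i=0: a_0=18, p_0 = 18*1 + 0 = 18, q_0 = 18*0 + 1 = 1.
  i=1: a_1=1, p_1 = 1*18 + 1 = 19, q_1 = 1*1 + 0 = 1.
  i=2: a_2=2, p_2 = 2*19 + 18 = 56, q_2 = 2*1 + 1 = 3.
  i=3: a_3=1, p_3 = 1*56 + 19 = 75, q_3 = 1*3 + 1 = 4.
  i=4: a_4=3, p_4 = 3*75 + 56 = 281, q_4 = 3*4 + 3 = 15.
  i=5: a_5=2, p_5 = 2*281 + 75 = 637, q_5 = 2*15 + 4 = 34.
  i=6: a_6=2, p_6 = 2*637 + 281 = 1555, q_6 = 2*34 + 15 = 83.
  i=7: a_7=2, p_7 = 2*1555 + 637 = 3747, q_7 = 2*83 + 34 = 200.
  i=8: a_8=3, p_8 = 3*3747 + 1555 = 12796, q_8 = 3*200 + 83 = 683.
  i=9: a_9=1, p_9 = 1*12796 + 3747 = 16543, q_9 = 1*683 + 200 = 883.
  i=10: a_10=2, p_10 = 2*16543 + 12796 = 45882, q_10 = 2*883 + 683 = 2449.
  i=11: a_11=1, p_11 = 1*45882 + 16543 = 62425, q_11 = 1*2449 + 883 = 3332.
Check: 62425^2 - 351*3332^2 = 3896880625 - 3896880624 = 1, so (x, y) = (62425, 3332) solves the equation, and by the theorem it is the least positive solution.

(x, y) = (62425, 3332)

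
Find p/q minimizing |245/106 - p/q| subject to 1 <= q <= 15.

Expand x = 245/106 as a continued fraction with the Euclidean algorithm:
  245 = 2*106 + 33, so a_0 = 2.
  106 = 3*33 + 7, so a_1 = 3.
  33 = 4*7 + 5, so a_2 = 4.
  7 = 1*5 + 2, so a_3 = 1.
  5 = 2*2 + 1, so a_4 = 2.
  2 = 2*1 + 0, so a_5 = 2.
so x = [2; 3, 4, 1, 2, 2].
Convergents (p_i = a_i*p_{i-1} + p_{i-2}, q_i = a_i*q_{i-1} + q_{i-2} with p_{-2}=0, p_{-1}=1, q_{-2}=1, q_{-1}=0), until the denominator exceeds 15:
  i=0: a_0=2, p_0 = 2*1 + 0 = 2, q_0 = 2*0 + 1 = 1.
  i=1: a_1=3, p_1 = 3*2 + 1 = 7, q_1 = 3*1 + 0 = 3.
  i=2: a_2=4, p_2 = 4*7 + 2 = 30, q_2 = 4*3 + 1 = 13.
  i=3: a_3=1, p_3 = 1*30 + 7 = 37, q_3 = 1*13 + 3 = 16.
q_3 = 16 > 15, so the last convergent with denominator <= 15 is p_2/q_2 = 30/13.
The closest fraction with denominator <= 15 is either p_2/q_2 or the intermediate fraction (k*p_2 + p_1)/(k*q_2 + q_1) with the largest k >= 1 whose denominator stays <= 15; these approach x as k grows, and every other convergent or intermediate fraction in range is farther away.
Largest k: floor((15 - q_1)/q_2) = floor((15 - 3)/13) = 0.
Since k = 0, no intermediate fraction beyond p_2/q_2 has denominator <= 15, so the convergent 30/13 is the closest (its error is |245*13 - 30*106|/(106*13) = 5/1378).

30/13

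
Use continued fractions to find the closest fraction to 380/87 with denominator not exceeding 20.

83/19

Expand x = 380/87 as a continued fraction with the Euclidean algorithm:
  380 = 4*87 + 32, so a_0 = 4.
  87 = 2*32 + 23, so a_1 = 2.
  32 = 1*23 + 9, so a_2 = 1.
  23 = 2*9 + 5, so a_3 = 2.
  9 = 1*5 + 4, so a_4 = 1.
  5 = 1*4 + 1, so a_5 = 1.
  4 = 4*1 + 0, so a_6 = 4.
so x = [4; 2, 1, 2, 1, 1, 4].
Convergents (p_i = a_i*p_{i-1} + p_{i-2}, q_i = a_i*q_{i-1} + q_{i-2} with p_{-2}=0, p_{-1}=1, q_{-2}=1, q_{-1}=0), until the denominator exceeds 20:
  i=0: a_0=4, p_0 = 4*1 + 0 = 4, q_0 = 4*0 + 1 = 1.
  i=1: a_1=2, p_1 = 2*4 + 1 = 9, q_1 = 2*1 + 0 = 2.
  i=2: a_2=1, p_2 = 1*9 + 4 = 13, q_2 = 1*2 + 1 = 3.
  i=3: a_3=2, p_3 = 2*13 + 9 = 35, q_3 = 2*3 + 2 = 8.
  i=4: a_4=1, p_4 = 1*35 + 13 = 48, q_4 = 1*8 + 3 = 11.
  i=5: a_5=1, p_5 = 1*48 + 35 = 83, q_5 = 1*11 + 8 = 19.
  i=6: a_6=4, p_6 = 4*83 + 48 = 380, q_6 = 4*19 + 11 = 87.
q_6 = 87 > 20, so the last convergent with denominator <= 20 is p_5/q_5 = 83/19.
The closest fraction with denominator <= 20 is either p_5/q_5 or the intermediate fraction (k*p_5 + p_4)/(k*q_5 + q_4) with the largest k >= 1 whose denominator stays <= 20; these approach x as k grows, and every other convergent or intermediate fraction in range is farther away.
Largest k: floor((20 - q_4)/q_5) = floor((20 - 11)/19) = 0.
Since k = 0, no intermediate fraction beyond p_5/q_5 has denominator <= 20, so the convergent 83/19 is the closest (its error is |380*19 - 83*87|/(87*19) = 1/1653).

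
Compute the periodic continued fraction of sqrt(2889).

[53; (1, 2, 1, 106)]

Write x_i = (sqrt(2889) + m_i)/d_i with (m_0, d_0) = (0, 1). a_0 = floor(sqrt(2889)) = 53, since 53^2 = 2809 <= 2889 < 2916 = 54^2.
Iterate m_{i+1} = d_i*a_i - m_i, d_{i+1} = (2889 - m_{i+1}^2)/d_i, a_{i+1} = floor((a_0 + m_{i+1})/d_{i+1}):
  m_1 = 1*53 - 0 = 53, d_1 = (2889 - 53^2)/1 = 80/1 = 80, a_1 = floor((53 + 53)/80) = 1.
  m_2 = 80*1 - 53 = 27, d_2 = (2889 - 27^2)/80 = 2160/80 = 27, a_2 = floor((53 + 27)/27) = 2.
  m_3 = 27*2 - 27 = 27, d_3 = (2889 - 27^2)/27 = 2160/27 = 80, a_3 = floor((53 + 27)/80) = 1.
  m_4 = 80*1 - 27 = 53, d_4 = (2889 - 53^2)/80 = 80/80 = 1, a_4 = floor((53 + 53)/1) = 106.
  m_5 = 1*106 - 53 = 53, d_5 = (2889 - 53^2)/1 = 80/1 = 80: (m_5, d_5) = (m_1, d_1) = (53, 80), so from here the quotients repeat a_1, ..., a_4; the period length is 4.
Hence the expansion of sqrt(2889) is a_0 = 53 followed by the repeating block 1, 2, 1, 106 (period 4).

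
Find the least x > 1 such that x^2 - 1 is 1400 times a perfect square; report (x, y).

First expand sqrt(1400) as a continued fraction. With x_i = (sqrt(1400) + m_i)/d_i and (m_0, d_0) = (0, 1): a_0 = floor(sqrt(1400)) = 37, since 37^2 = 1369 <= 1400 < 1444 = 38^2.
Iterate m_{i+1} = d_i*a_i - m_i, d_{i+1} = (1400 - m_{i+1}^2)/d_i, a_{i+1} = floor((a_0 + m_{i+1})/d_{i+1}):
  m_1 = 1*37 - 0 = 37, d_1 = (1400 - 37^2)/1 = 31/1 = 31, a_1 = floor((37 + 37)/31) = 2.
  m_2 = 31*2 - 37 = 25, d_2 = (1400 - 25^2)/31 = 775/31 = 25, a_2 = floor((37 + 25)/25) = 2.
  m_3 = 25*2 - 25 = 25, d_3 = (1400 - 25^2)/25 = 775/25 = 31, a_3 = floor((37 + 25)/31) = 2.
  m_4 = 31*2 - 25 = 37, d_4 = (1400 - 37^2)/31 = 31/31 = 1, a_4 = floor((37 + 37)/1) = 74.
  m_5 = 1*74 - 37 = 37, d_5 = (1400 - 37^2)/1 = 31/1 = 31: (m_5, d_5) = (m_1, d_1) = (37, 31), so from here the quotients repeat a_1, ..., a_4; the period length is 4.
So sqrt(1400) = [37; (2, 2, 2, 74)] with period length k = 4.
k is even, so the fundamental solution of x^2 - 1400y^2 = 1 is (p_{k-1}, q_{k-1}) = (p_3, q_3); compute convergents through index 3.
Convergents (p_i = a_i*p_{i-1} + p_{i-2}, q_i = a_i*q_{i-1} + q_{i-2} with p_{-2}=0, p_{-1}=1, q_{-2}=1, q_{-1}=0):
  i=0: a_0=37, p_0 = 37*1 + 0 = 37, q_0 = 37*0 + 1 = 1.
  i=1: a_1=2, p_1 = 2*37 + 1 = 75, q_1 = 2*1 + 0 = 2.
  i=2: a_2=2, p_2 = 2*75 + 37 = 187, q_2 = 2*2 + 1 = 5.
  i=3: a_3=2, p_3 = 2*187 + 75 = 449, q_3 = 2*5 + 2 = 12.
Check: 449^2 - 1400*12^2 = 201601 - 201600 = 1, so (x, y) = (449, 12) solves the equation, and by the theorem it is the least positive solution.

(x, y) = (449, 12)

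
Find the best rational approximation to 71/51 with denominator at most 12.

7/5

Expand x = 71/51 as a continued fraction with the Euclidean algorithm:
  71 = 1*51 + 20, so a_0 = 1.
  51 = 2*20 + 11, so a_1 = 2.
  20 = 1*11 + 9, so a_2 = 1.
  11 = 1*9 + 2, so a_3 = 1.
  9 = 4*2 + 1, so a_4 = 4.
  2 = 2*1 + 0, so a_5 = 2.
so x = [1; 2, 1, 1, 4, 2].
Convergents (p_i = a_i*p_{i-1} + p_{i-2}, q_i = a_i*q_{i-1} + q_{i-2} with p_{-2}=0, p_{-1}=1, q_{-2}=1, q_{-1}=0), until the denominator exceeds 12:
  i=0: a_0=1, p_0 = 1*1 + 0 = 1, q_0 = 1*0 + 1 = 1.
  i=1: a_1=2, p_1 = 2*1 + 1 = 3, q_1 = 2*1 + 0 = 2.
  i=2: a_2=1, p_2 = 1*3 + 1 = 4, q_2 = 1*2 + 1 = 3.
  i=3: a_3=1, p_3 = 1*4 + 3 = 7, q_3 = 1*3 + 2 = 5.
  i=4: a_4=4, p_4 = 4*7 + 4 = 32, q_4 = 4*5 + 3 = 23.
q_4 = 23 > 12, so the last convergent with denominator <= 12 is p_3/q_3 = 7/5.
The closest fraction with denominator <= 12 is either p_3/q_3 or the intermediate fraction (k*p_3 + p_2)/(k*q_3 + q_2) with the largest k >= 1 whose denominator stays <= 12; these approach x as k grows, and every other convergent or intermediate fraction in range is farther away.
Largest k: floor((12 - q_2)/q_3) = floor((12 - 3)/5) = 1.
That gives (1*7 + 4)/(1*5 + 3) = 11/8.
Compare the errors: |x - 7/5| = |71*5 - 7*51|/(51*5) = 2/255, and |x - 11/8| = |71*8 - 11*51|/(51*8) = 7/408.
Cross-multiplying, 2*408 = 816 < 1785 = 7*255, so 2/255 is smaller: the convergent 7/5 is closer to x than 11/8.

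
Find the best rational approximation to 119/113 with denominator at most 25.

Expand x = 119/113 as a continued fraction with the Euclidean algorithm:
  119 = 1*113 + 6, so a_0 = 1.
  113 = 18*6 + 5, so a_1 = 18.
  6 = 1*5 + 1, so a_2 = 1.
  5 = 5*1 + 0, so a_3 = 5.
so x = [1; 18, 1, 5].
Convergents (p_i = a_i*p_{i-1} + p_{i-2}, q_i = a_i*q_{i-1} + q_{i-2} with p_{-2}=0, p_{-1}=1, q_{-2}=1, q_{-1}=0), until the denominator exceeds 25:
  i=0: a_0=1, p_0 = 1*1 + 0 = 1, q_0 = 1*0 + 1 = 1.
  i=1: a_1=18, p_1 = 18*1 + 1 = 19, q_1 = 18*1 + 0 = 18.
  i=2: a_2=1, p_2 = 1*19 + 1 = 20, q_2 = 1*18 + 1 = 19.
  i=3: a_3=5, p_3 = 5*20 + 19 = 119, q_3 = 5*19 + 18 = 113.
q_3 = 113 > 25, so the last convergent with denominator <= 25 is p_2/q_2 = 20/19.
The closest fraction with denominator <= 25 is either p_2/q_2 or the intermediate fraction (k*p_2 + p_1)/(k*q_2 + q_1) with the largest k >= 1 whose denominator stays <= 25; these approach x as k grows, and every other convergent or intermediate fraction in range is farther away.
Largest k: floor((25 - q_1)/q_2) = floor((25 - 18)/19) = 0.
Since k = 0, no intermediate fraction beyond p_2/q_2 has denominator <= 25, so the convergent 20/19 is the closest (its error is |119*19 - 20*113|/(113*19) = 1/2147).

20/19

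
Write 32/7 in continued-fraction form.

[4; 1, 1, 3]

Run the Euclidean algorithm on 32 and 7; the successive quotients are the partial quotients a_0, a_1, ... (each step inverts the fractional part left over by the previous one):
  32 = 4*7 + 4, so a_0 = 4.
  7 = 1*4 + 3, so a_1 = 1.
  4 = 1*3 + 1, so a_2 = 1.
  3 = 3*1 + 0, so a_3 = 3.
The remainder reaches 0 after 4 divisions, so the expansion has 4 partial quotients, read off in order.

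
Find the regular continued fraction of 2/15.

[0; 7, 2]

Run the Euclidean algorithm on 2 and 15; the successive quotients are the partial quotients a_0, a_1, ... (each step inverts the fractional part left over by the previous one):
  2 = 0*15 + 2, so a_0 = 0.
  15 = 7*2 + 1, so a_1 = 7.
  2 = 2*1 + 0, so a_2 = 2.
The remainder reaches 0 after 3 divisions, so the expansion has 3 partial quotients, read off in order.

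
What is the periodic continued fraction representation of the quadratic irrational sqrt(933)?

Write x_i = (sqrt(933) + m_i)/d_i with (m_0, d_0) = (0, 1). a_0 = floor(sqrt(933)) = 30, since 30^2 = 900 <= 933 < 961 = 31^2.
Iterate m_{i+1} = d_i*a_i - m_i, d_{i+1} = (933 - m_{i+1}^2)/d_i, a_{i+1} = floor((a_0 + m_{i+1})/d_{i+1}):
  m_1 = 1*30 - 0 = 30, d_1 = (933 - 30^2)/1 = 33/1 = 33, a_1 = floor((30 + 30)/33) = 1.
  m_2 = 33*1 - 30 = 3, d_2 = (933 - 3^2)/33 = 924/33 = 28, a_2 = floor((30 + 3)/28) = 1.
  m_3 = 28*1 - 3 = 25, d_3 = (933 - 25^2)/28 = 308/28 = 11, a_3 = floor((30 + 25)/11) = 5.
  m_4 = 11*5 - 25 = 30, d_4 = (933 - 30^2)/11 = 33/11 = 3, a_4 = floor((30 + 30)/3) = 20.
  m_5 = 3*20 - 30 = 30, d_5 = (933 - 30^2)/3 = 33/3 = 11, a_5 = floor((30 + 30)/11) = 5.
  m_6 = 11*5 - 30 = 25, d_6 = (933 - 25^2)/11 = 308/11 = 28, a_6 = floor((30 + 25)/28) = 1.
  m_7 = 28*1 - 25 = 3, d_7 = (933 - 3^2)/28 = 924/28 = 33, a_7 = floor((30 + 3)/33) = 1.
  m_8 = 33*1 - 3 = 30, d_8 = (933 - 30^2)/33 = 33/33 = 1, a_8 = floor((30 + 30)/1) = 60.
  m_9 = 1*60 - 30 = 30, d_9 = (933 - 30^2)/1 = 33/1 = 33: (m_9, d_9) = (m_1, d_1) = (30, 33), so from here the quotients repeat a_1, ..., a_8; the period length is 8.
Hence the expansion of sqrt(933) is a_0 = 30 followed by the repeating block 1, 1, 5, 20, 5, 1, 1, 60 (period 8).

[30; (1, 1, 5, 20, 5, 1, 1, 60)]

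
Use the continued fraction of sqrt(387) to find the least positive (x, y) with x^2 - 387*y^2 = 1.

First expand sqrt(387) as a continued fraction. With x_i = (sqrt(387) + m_i)/d_i and (m_0, d_0) = (0, 1): a_0 = floor(sqrt(387)) = 19, since 19^2 = 361 <= 387 < 400 = 20^2.
Iterate m_{i+1} = d_i*a_i - m_i, d_{i+1} = (387 - m_{i+1}^2)/d_i, a_{i+1} = floor((a_0 + m_{i+1})/d_{i+1}):
  m_1 = 1*19 - 0 = 19, d_1 = (387 - 19^2)/1 = 26/1 = 26, a_1 = floor((19 + 19)/26) = 1.
  m_2 = 26*1 - 19 = 7, d_2 = (387 - 7^2)/26 = 338/26 = 13, a_2 = floor((19 + 7)/13) = 2.
  m_3 = 13*2 - 7 = 19, d_3 = (387 - 19^2)/13 = 26/13 = 2, a_3 = floor((19 + 19)/2) = 19.
  m_4 = 2*19 - 19 = 19, d_4 = (387 - 19^2)/2 = 26/2 = 13, a_4 = floor((19 + 19)/13) = 2.
  m_5 = 13*2 - 19 = 7, d_5 = (387 - 7^2)/13 = 338/13 = 26, a_5 = floor((19 + 7)/26) = 1.
  m_6 = 26*1 - 7 = 19, d_6 = (387 - 19^2)/26 = 26/26 = 1, a_6 = floor((19 + 19)/1) = 38.
  m_7 = 1*38 - 19 = 19, d_7 = (387 - 19^2)/1 = 26/1 = 26: (m_7, d_7) = (m_1, d_1) = (19, 26), so from here the quotients repeat a_1, ..., a_6; the period length is 6.
So sqrt(387) = [19; (1, 2, 19, 2, 1, 38)] with period length k = 6.
k is even, so the fundamental solution of x^2 - 387y^2 = 1 is (p_{k-1}, q_{k-1}) = (p_5, q_5); compute convergents through index 5.
Convergents (p_i = a_i*p_{i-1} + p_{i-2}, q_i = a_i*q_{i-1} + q_{i-2} with p_{-2}=0, p_{-1}=1, q_{-2}=1, q_{-1}=0):
  i=0: a_0=19, p_0 = 19*1 + 0 = 19, q_0 = 19*0 + 1 = 1.
  i=1: a_1=1, p_1 = 1*19 + 1 = 20, q_1 = 1*1 + 0 = 1.
  i=2: a_2=2, p_2 = 2*20 + 19 = 59, q_2 = 2*1 + 1 = 3.
  i=3: a_3=19, p_3 = 19*59 + 20 = 1141, q_3 = 19*3 + 1 = 58.
  i=4: a_4=2, p_4 = 2*1141 + 59 = 2341, q_4 = 2*58 + 3 = 119.
  i=5: a_5=1, p_5 = 1*2341 + 1141 = 3482, q_5 = 1*119 + 58 = 177.
Check: 3482^2 - 387*177^2 = 12124324 - 12124323 = 1, so (x, y) = (3482, 177) solves the equation, and by the theorem it is the least positive solution.

(x, y) = (3482, 177)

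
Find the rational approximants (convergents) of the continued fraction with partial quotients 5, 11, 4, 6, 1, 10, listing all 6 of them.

Using the convergent recurrence p_i = a_i*p_{i-1} + p_{i-2}, q_i = a_i*q_{i-1} + q_{i-2} with p_{-2}=0, p_{-1}=1, q_{-2}=1, q_{-1}=0:
  i=0: a_0=5, p_0 = 5*1 + 0 = 5, q_0 = 5*0 + 1 = 1.
  i=1: a_1=11, p_1 = 11*5 + 1 = 56, q_1 = 11*1 + 0 = 11.
  i=2: a_2=4, p_2 = 4*56 + 5 = 229, q_2 = 4*11 + 1 = 45.
  i=3: a_3=6, p_3 = 6*229 + 56 = 1430, q_3 = 6*45 + 11 = 281.
  i=4: a_4=1, p_4 = 1*1430 + 229 = 1659, q_4 = 1*281 + 45 = 326.
  i=5: a_5=10, p_5 = 10*1659 + 1430 = 18020, q_5 = 10*326 + 281 = 3541.

5/1, 56/11, 229/45, 1430/281, 1659/326, 18020/3541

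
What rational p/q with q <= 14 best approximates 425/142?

3/1

Expand x = 425/142 as a continued fraction with the Euclidean algorithm:
  425 = 2*142 + 141, so a_0 = 2.
  142 = 1*141 + 1, so a_1 = 1.
  141 = 141*1 + 0, so a_2 = 141.
so x = [2; 1, 141].
Convergents (p_i = a_i*p_{i-1} + p_{i-2}, q_i = a_i*q_{i-1} + q_{i-2} with p_{-2}=0, p_{-1}=1, q_{-2}=1, q_{-1}=0), until the denominator exceeds 14:
  i=0: a_0=2, p_0 = 2*1 + 0 = 2, q_0 = 2*0 + 1 = 1.
  i=1: a_1=1, p_1 = 1*2 + 1 = 3, q_1 = 1*1 + 0 = 1.
  i=2: a_2=141, p_2 = 141*3 + 2 = 425, q_2 = 141*1 + 1 = 142.
q_2 = 142 > 14, so the last convergent with denominator <= 14 is p_1/q_1 = 3/1.
The closest fraction with denominator <= 14 is either p_1/q_1 or the intermediate fraction (k*p_1 + p_0)/(k*q_1 + q_0) with the largest k >= 1 whose denominator stays <= 14; these approach x as k grows, and every other convergent or intermediate fraction in range is farther away.
Largest k: floor((14 - q_0)/q_1) = floor((14 - 1)/1) = 13.
That gives (13*3 + 2)/(13*1 + 1) = 41/14.
Compare the errors: |x - 3/1| = |425*1 - 3*142|/(142*1) = 1/142, and |x - 41/14| = |425*14 - 41*142|/(142*14) = 128/1988.
Cross-multiplying, 1*1988 = 1988 < 18176 = 128*142, so 1/142 is smaller: the convergent 3/1 is closer to x than 41/14.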